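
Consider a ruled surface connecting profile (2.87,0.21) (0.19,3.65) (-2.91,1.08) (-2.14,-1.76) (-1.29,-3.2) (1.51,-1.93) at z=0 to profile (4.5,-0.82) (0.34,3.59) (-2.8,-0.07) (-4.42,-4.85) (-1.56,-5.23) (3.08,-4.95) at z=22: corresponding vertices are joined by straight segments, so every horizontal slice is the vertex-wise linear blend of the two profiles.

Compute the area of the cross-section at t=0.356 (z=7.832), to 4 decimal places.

Cross-section at t=0.356: each vertex is (1-t)·p0[i] + t·p1[i].
  v1: (1-0.356)·(2.87,0.21) + 0.356·(4.5,-0.82) = (3.4503,-0.1567)
  v2: (1-0.356)·(0.19,3.65) + 0.356·(0.34,3.59) = (0.2434,3.6286)
  v3: (1-0.356)·(-2.91,1.08) + 0.356·(-2.8,-0.07) = (-2.8708,0.6706)
  v4: (1-0.356)·(-2.14,-1.76) + 0.356·(-4.42,-4.85) = (-2.9517,-2.8600)
  v5: (1-0.356)·(-1.29,-3.2) + 0.356·(-1.56,-5.23) = (-1.3861,-3.9227)
  v6: (1-0.356)·(1.51,-1.93) + 0.356·(3.08,-4.95) = (2.0689,-3.0051)
Shoelace sum Σ(x_i·y_{i+1} − x_{i+1}·y_i):
  i=1: 3.4503·3.6286 − 0.2434·-0.1567 = +12.5580 (running +12.5580)
  i=2: 0.2434·0.6706 − -2.8708·3.6286 = +10.5805 (running +23.1384)
  i=3: -2.8708·-2.8600 − -2.9517·0.6706 = +10.1901 (running +33.3285)
  i=4: -2.9517·-3.9227 − -1.3861·-2.8600 = +7.6141 (running +40.9427)
  i=5: -1.3861·-3.0051 − 2.0689·-3.9227 = +12.2812 (running +53.2238)
  i=6: 2.0689·-0.1567 − 3.4503·-3.0051 = +10.0443 (running +63.2682)
Area = |Σ|/2 = |63.2682|/2 = 31.6341

Area at t=0.356: 31.6341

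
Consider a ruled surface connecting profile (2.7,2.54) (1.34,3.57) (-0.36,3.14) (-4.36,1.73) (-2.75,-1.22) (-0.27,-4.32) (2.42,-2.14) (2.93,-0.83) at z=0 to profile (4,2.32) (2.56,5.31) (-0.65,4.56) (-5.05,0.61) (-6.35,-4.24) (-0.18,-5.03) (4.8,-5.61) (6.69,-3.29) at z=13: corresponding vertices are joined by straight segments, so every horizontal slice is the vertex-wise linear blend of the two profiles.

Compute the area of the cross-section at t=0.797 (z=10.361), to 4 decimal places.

Area at t=0.797: 79.5595

Cross-section at t=0.797: each vertex is (1-t)·p0[i] + t·p1[i].
  v1: (1-0.797)·(2.7,2.54) + 0.797·(4,2.32) = (3.7361,2.3647)
  v2: (1-0.797)·(1.34,3.57) + 0.797·(2.56,5.31) = (2.3123,4.9568)
  v3: (1-0.797)·(-0.36,3.14) + 0.797·(-0.65,4.56) = (-0.5911,4.2717)
  v4: (1-0.797)·(-4.36,1.73) + 0.797·(-5.05,0.61) = (-4.9099,0.8374)
  v5: (1-0.797)·(-2.75,-1.22) + 0.797·(-6.35,-4.24) = (-5.6192,-3.6269)
  v6: (1-0.797)·(-0.27,-4.32) + 0.797·(-0.18,-5.03) = (-0.1983,-4.8859)
  v7: (1-0.797)·(2.42,-2.14) + 0.797·(4.8,-5.61) = (4.3169,-4.9056)
  v8: (1-0.797)·(2.93,-0.83) + 0.797·(6.69,-3.29) = (5.9267,-2.7906)
Shoelace sum Σ(x_i·y_{i+1} − x_{i+1}·y_i):
  i=1: 3.7361·4.9568 − 2.3123·2.3647 = +13.0511 (running +13.0511)
  i=2: 2.3123·4.2717 − -0.5911·4.9568 = +12.8078 (running +25.8589)
  i=3: -0.5911·0.8374 − -4.9099·4.2717 = +20.4790 (running +46.3379)
  i=4: -4.9099·-3.6269 − -5.6192·0.8374 = +22.5133 (running +68.8512)
  i=5: -5.6192·-4.8859 − -0.1983·-3.6269 = +26.7356 (running +95.5868)
  i=6: -0.1983·-4.9056 − 4.3169·-4.8859 = +22.0642 (running +117.6510)
  i=7: 4.3169·-2.7906 − 5.9267·-4.9056 = +17.0273 (running +134.6784)
  i=8: 5.9267·2.3647 − 3.7361·-2.7906 = +24.4407 (running +159.1191)
Area = |Σ|/2 = |159.1191|/2 = 79.5595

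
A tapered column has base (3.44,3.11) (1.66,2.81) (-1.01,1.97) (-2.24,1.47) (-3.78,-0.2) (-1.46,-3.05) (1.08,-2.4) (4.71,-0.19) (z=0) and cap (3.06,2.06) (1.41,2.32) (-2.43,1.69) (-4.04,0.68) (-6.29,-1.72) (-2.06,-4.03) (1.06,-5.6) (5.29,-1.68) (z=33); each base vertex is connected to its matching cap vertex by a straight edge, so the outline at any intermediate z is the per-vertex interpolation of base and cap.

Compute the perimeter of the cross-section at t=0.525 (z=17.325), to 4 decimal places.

Perimeter at t=0.525: 25.5679

Cross-section at t=0.525: each vertex is (1-t)·p0[i] + t·p1[i].
  v1: (1-0.525)·(3.44,3.11) + 0.525·(3.06,2.06) = (3.2405,2.5587)
  v2: (1-0.525)·(1.66,2.81) + 0.525·(1.41,2.32) = (1.5288,2.5527)
  v3: (1-0.525)·(-1.01,1.97) + 0.525·(-2.43,1.69) = (-1.7555,1.8230)
  v4: (1-0.525)·(-2.24,1.47) + 0.525·(-4.04,0.68) = (-3.1850,1.0553)
  v5: (1-0.525)·(-3.78,-0.2) + 0.525·(-6.29,-1.72) = (-5.0978,-0.9980)
  v6: (1-0.525)·(-1.46,-3.05) + 0.525·(-2.06,-4.03) = (-1.7750,-3.5645)
  v7: (1-0.525)·(1.08,-2.4) + 0.525·(1.06,-5.6) = (1.0695,-4.0800)
  v8: (1-0.525)·(4.71,-0.19) + 0.525·(5.29,-1.68) = (5.0145,-0.9723)
Perimeter = Σ |v_{i+1} − v_i|:
  edge 1→2: √(-1.7117² + -0.0060²) = 1.7118 (running 1.7118)
  edge 2→3: √(-3.2843² + -0.7297²) = 3.3643 (running 5.0761)
  edge 3→4: √(-1.4295² + -0.7677²) = 1.6226 (running 6.6987)
  edge 4→5: √(-1.9128² + -2.0533²) = 2.8061 (running 9.5049)
  edge 5→6: √(3.3228² + -2.5665²) = 4.1985 (running 13.7034)
  edge 6→7: √(2.8445² + -0.5155²) = 2.8908 (running 16.5942)
  edge 7→8: √(3.9450² + 3.1078²) = 5.0221 (running 21.6163)
  edge 8→1: √(-1.7740² + 3.5310²) = 3.9516 (running 25.5679)
Perimeter = 25.5679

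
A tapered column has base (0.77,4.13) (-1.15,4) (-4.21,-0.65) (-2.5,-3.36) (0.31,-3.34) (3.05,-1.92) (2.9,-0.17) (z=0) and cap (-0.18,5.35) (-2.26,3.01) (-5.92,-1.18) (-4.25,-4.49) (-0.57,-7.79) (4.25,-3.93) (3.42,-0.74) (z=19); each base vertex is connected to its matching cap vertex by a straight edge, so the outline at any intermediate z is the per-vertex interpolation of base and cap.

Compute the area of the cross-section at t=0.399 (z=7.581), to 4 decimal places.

Area at t=0.399: 49.7934

Cross-section at t=0.399: each vertex is (1-t)·p0[i] + t·p1[i].
  v1: (1-0.399)·(0.77,4.13) + 0.399·(-0.18,5.35) = (0.3910,4.6168)
  v2: (1-0.399)·(-1.15,4) + 0.399·(-2.26,3.01) = (-1.5929,3.6050)
  v3: (1-0.399)·(-4.21,-0.65) + 0.399·(-5.92,-1.18) = (-4.8923,-0.8615)
  v4: (1-0.399)·(-2.5,-3.36) + 0.399·(-4.25,-4.49) = (-3.1982,-3.8109)
  v5: (1-0.399)·(0.31,-3.34) + 0.399·(-0.57,-7.79) = (-0.0411,-5.1155)
  v6: (1-0.399)·(3.05,-1.92) + 0.399·(4.25,-3.93) = (3.5288,-2.7220)
  v7: (1-0.399)·(2.9,-0.17) + 0.399·(3.42,-0.74) = (3.1075,-0.3974)
Shoelace sum Σ(x_i·y_{i+1} − x_{i+1}·y_i):
  i=1: 0.3910·3.6050 − -1.5929·4.6168 = +8.7634 (running +8.7634)
  i=2: -1.5929·-0.8615 − -4.8923·3.6050 = +19.0089 (running +27.7723)
  i=3: -4.8923·-3.8109 − -3.1982·-0.8615 = +15.8887 (running +43.6610)
  i=4: -3.1982·-5.1155 − -0.0411·-3.8109 = +16.2041 (running +59.8651)
  i=5: -0.0411·-2.7220 − 3.5288·-5.1155 = +18.1637 (running +78.0287)
  i=6: 3.5288·-0.3974 − 3.1075·-2.7220 = +7.0561 (running +85.0848)
  i=7: 3.1075·4.6168 − 0.3910·-0.3974 = +14.5019 (running +99.5868)
Area = |Σ|/2 = |99.5868|/2 = 49.7934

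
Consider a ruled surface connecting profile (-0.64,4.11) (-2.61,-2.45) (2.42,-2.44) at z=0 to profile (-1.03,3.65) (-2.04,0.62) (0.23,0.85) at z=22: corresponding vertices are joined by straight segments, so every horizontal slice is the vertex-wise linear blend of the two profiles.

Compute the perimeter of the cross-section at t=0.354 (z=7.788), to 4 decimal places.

Cross-section at t=0.354: each vertex is (1-t)·p0[i] + t·p1[i].
  v1: (1-0.354)·(-0.64,4.11) + 0.354·(-1.03,3.65) = (-0.7781,3.9472)
  v2: (1-0.354)·(-2.61,-2.45) + 0.354·(-2.04,0.62) = (-2.4082,-1.3632)
  v3: (1-0.354)·(2.42,-2.44) + 0.354·(0.23,0.85) = (1.6447,-1.2753)
Perimeter = Σ |v_{i+1} − v_i|:
  edge 1→2: √(-1.6302² + -5.3104²) = 5.5550 (running 5.5550)
  edge 2→3: √(4.0530² + 0.0879²) = 4.0539 (running 9.6089)
  edge 3→1: √(-2.4228² + 5.2225²) = 5.7571 (running 15.3660)
Perimeter = 15.3660

Perimeter at t=0.354: 15.3660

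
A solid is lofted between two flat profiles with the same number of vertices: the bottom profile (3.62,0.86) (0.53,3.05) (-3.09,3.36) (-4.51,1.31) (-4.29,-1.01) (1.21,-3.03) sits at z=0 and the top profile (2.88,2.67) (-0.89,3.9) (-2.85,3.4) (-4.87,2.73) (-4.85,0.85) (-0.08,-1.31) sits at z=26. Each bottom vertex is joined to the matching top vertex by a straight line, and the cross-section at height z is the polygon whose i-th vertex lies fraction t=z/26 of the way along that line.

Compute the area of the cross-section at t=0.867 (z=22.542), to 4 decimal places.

Cross-section at t=0.867: each vertex is (1-t)·p0[i] + t·p1[i].
  v1: (1-0.867)·(3.62,0.86) + 0.867·(2.88,2.67) = (2.9784,2.4293)
  v2: (1-0.867)·(0.53,3.05) + 0.867·(-0.89,3.9) = (-0.7011,3.7870)
  v3: (1-0.867)·(-3.09,3.36) + 0.867·(-2.85,3.4) = (-2.8819,3.3947)
  v4: (1-0.867)·(-4.51,1.31) + 0.867·(-4.87,2.73) = (-4.8221,2.5411)
  v5: (1-0.867)·(-4.29,-1.01) + 0.867·(-4.85,0.85) = (-4.7755,0.6026)
  v6: (1-0.867)·(1.21,-3.03) + 0.867·(-0.08,-1.31) = (0.0916,-1.5388)
Shoelace sum Σ(x_i·y_{i+1} − x_{i+1}·y_i):
  i=1: 2.9784·3.7870 − -0.7011·2.4293 = +12.9824 (running +12.9824)
  i=2: -0.7011·3.3947 − -2.8819·3.7870 = +8.5335 (running +21.5159)
  i=3: -2.8819·2.5411 − -4.8221·3.3947 = +9.0462 (running +30.5621)
  i=4: -4.8221·0.6026 − -4.7755·2.5411 = +9.2294 (running +39.7915)
  i=5: -4.7755·-1.5388 − 0.0916·0.6026 = +7.2932 (running +47.0847)
  i=6: 0.0916·2.4293 − 2.9784·-1.5388 = +4.8055 (running +51.8902)
Area = |Σ|/2 = |51.8902|/2 = 25.9451

Area at t=0.867: 25.9451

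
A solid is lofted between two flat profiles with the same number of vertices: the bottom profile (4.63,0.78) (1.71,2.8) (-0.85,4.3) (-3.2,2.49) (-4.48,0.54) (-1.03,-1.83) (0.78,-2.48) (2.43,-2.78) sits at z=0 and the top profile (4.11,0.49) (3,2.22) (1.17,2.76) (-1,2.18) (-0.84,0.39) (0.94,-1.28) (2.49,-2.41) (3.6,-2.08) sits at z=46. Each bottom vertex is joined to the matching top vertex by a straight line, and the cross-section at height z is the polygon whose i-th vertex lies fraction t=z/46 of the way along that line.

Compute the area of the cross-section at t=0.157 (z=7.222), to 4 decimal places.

Cross-section at t=0.157: each vertex is (1-t)·p0[i] + t·p1[i].
  v1: (1-0.157)·(4.63,0.78) + 0.157·(4.11,0.49) = (4.5484,0.7345)
  v2: (1-0.157)·(1.71,2.8) + 0.157·(3,2.22) = (1.9125,2.7089)
  v3: (1-0.157)·(-0.85,4.3) + 0.157·(1.17,2.76) = (-0.5329,4.0582)
  v4: (1-0.157)·(-3.2,2.49) + 0.157·(-1,2.18) = (-2.8546,2.4413)
  v5: (1-0.157)·(-4.48,0.54) + 0.157·(-0.84,0.39) = (-3.9085,0.5164)
  v6: (1-0.157)·(-1.03,-1.83) + 0.157·(0.94,-1.28) = (-0.7207,-1.7437)
  v7: (1-0.157)·(0.78,-2.48) + 0.157·(2.49,-2.41) = (1.0485,-2.4690)
  v8: (1-0.157)·(2.43,-2.78) + 0.157·(3.6,-2.08) = (2.6137,-2.6701)
Shoelace sum Σ(x_i·y_{i+1} − x_{i+1}·y_i):
  i=1: 4.5484·2.7089 − 1.9125·0.7345 = +10.9165 (running +10.9165)
  i=2: 1.9125·4.0582 − -0.5329·2.7089 = +9.2050 (running +20.1215)
  i=3: -0.5329·2.4413 − -2.8546·4.0582 = +10.2837 (running +30.4052)
  i=4: -2.8546·0.5164 − -3.9085·2.4413 = +8.0677 (running +38.4729)
  i=5: -3.9085·-1.7437 − -0.7207·0.5164 = +7.1873 (running +45.6602)
  i=6: -0.7207·-2.4690 − 1.0485·-1.7437 = +3.6076 (running +49.2678)
  i=7: 1.0485·-2.6701 − 2.6137·-2.4690 = +3.6537 (running +52.9215)
  i=8: 2.6137·0.7345 − 4.5484·-2.6701 = +14.0643 (running +66.9858)
Area = |Σ|/2 = |66.9858|/2 = 33.4929

Area at t=0.157: 33.4929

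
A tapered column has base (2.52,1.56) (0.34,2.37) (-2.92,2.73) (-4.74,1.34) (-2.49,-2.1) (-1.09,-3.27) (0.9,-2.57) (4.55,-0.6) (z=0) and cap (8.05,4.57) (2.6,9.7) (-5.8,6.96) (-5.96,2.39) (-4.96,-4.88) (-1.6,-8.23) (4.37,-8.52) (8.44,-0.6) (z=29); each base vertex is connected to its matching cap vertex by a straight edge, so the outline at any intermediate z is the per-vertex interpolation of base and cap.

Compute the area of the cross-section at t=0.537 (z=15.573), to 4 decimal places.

Area at t=0.537: 106.8766

Cross-section at t=0.537: each vertex is (1-t)·p0[i] + t·p1[i].
  v1: (1-0.537)·(2.52,1.56) + 0.537·(8.05,4.57) = (5.4896,3.1764)
  v2: (1-0.537)·(0.34,2.37) + 0.537·(2.6,9.7) = (1.5536,6.3062)
  v3: (1-0.537)·(-2.92,2.73) + 0.537·(-5.8,6.96) = (-4.4666,5.0015)
  v4: (1-0.537)·(-4.74,1.34) + 0.537·(-5.96,2.39) = (-5.3951,1.9039)
  v5: (1-0.537)·(-2.49,-2.1) + 0.537·(-4.96,-4.88) = (-3.8164,-3.5929)
  v6: (1-0.537)·(-1.09,-3.27) + 0.537·(-1.6,-8.23) = (-1.3639,-5.9335)
  v7: (1-0.537)·(0.9,-2.57) + 0.537·(4.37,-8.52) = (2.7634,-5.7652)
  v8: (1-0.537)·(4.55,-0.6) + 0.537·(8.44,-0.6) = (6.6389,-0.6000)
Shoelace sum Σ(x_i·y_{i+1} − x_{i+1}·y_i):
  i=1: 5.4896·6.3062 − 1.5536·3.1764 = +29.6838 (running +29.6838)
  i=2: 1.5536·5.0015 − -4.4666·6.3062 = +35.9375 (running +65.6213)
  i=3: -4.4666·1.9039 − -5.3951·5.0015 = +18.4802 (running +84.1015)
  i=4: -5.3951·-3.5929 − -3.8164·1.9039 = +26.6498 (running +110.7513)
  i=5: -3.8164·-5.9335 − -1.3639·-3.5929 = +17.7444 (running +128.4957)
  i=6: -1.3639·-5.7652 − 2.7634·-5.9335 = +24.2595 (running +152.7553)
  i=7: 2.7634·-0.6000 − 6.6389·-5.7652 = +36.6164 (running +189.3716)
  i=8: 6.6389·3.1764 − 5.4896·-0.6000 = +24.3815 (running +213.7531)
Area = |Σ|/2 = |213.7531|/2 = 106.8766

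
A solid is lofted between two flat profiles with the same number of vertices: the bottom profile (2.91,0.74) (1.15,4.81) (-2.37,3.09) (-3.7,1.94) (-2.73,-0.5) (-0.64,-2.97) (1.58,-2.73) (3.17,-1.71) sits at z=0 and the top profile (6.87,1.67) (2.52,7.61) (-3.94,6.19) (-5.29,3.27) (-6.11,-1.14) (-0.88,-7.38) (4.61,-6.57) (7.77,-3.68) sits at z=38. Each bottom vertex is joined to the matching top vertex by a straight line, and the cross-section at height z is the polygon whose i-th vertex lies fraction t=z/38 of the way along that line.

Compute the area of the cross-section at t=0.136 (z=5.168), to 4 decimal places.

Area at t=0.136: 45.4935

Cross-section at t=0.136: each vertex is (1-t)·p0[i] + t·p1[i].
  v1: (1-0.136)·(2.91,0.74) + 0.136·(6.87,1.67) = (3.4486,0.8665)
  v2: (1-0.136)·(1.15,4.81) + 0.136·(2.52,7.61) = (1.3363,5.1908)
  v3: (1-0.136)·(-2.37,3.09) + 0.136·(-3.94,6.19) = (-2.5835,3.5116)
  v4: (1-0.136)·(-3.7,1.94) + 0.136·(-5.29,3.27) = (-3.9162,2.1209)
  v5: (1-0.136)·(-2.73,-0.5) + 0.136·(-6.11,-1.14) = (-3.1897,-0.5870)
  v6: (1-0.136)·(-0.64,-2.97) + 0.136·(-0.88,-7.38) = (-0.6726,-3.5698)
  v7: (1-0.136)·(1.58,-2.73) + 0.136·(4.61,-6.57) = (1.9921,-3.2522)
  v8: (1-0.136)·(3.17,-1.71) + 0.136·(7.77,-3.68) = (3.7956,-1.9779)
Shoelace sum Σ(x_i·y_{i+1} − x_{i+1}·y_i):
  i=1: 3.4486·5.1908 − 1.3363·0.8665 = +16.7429 (running +16.7429)
  i=2: 1.3363·3.5116 − -2.5835·5.1908 = +18.1032 (running +34.8460)
  i=3: -2.5835·2.1209 − -3.9162·3.5116 = +8.2729 (running +43.1190)
  i=4: -3.9162·-0.5870 − -3.1897·2.1209 = +9.0639 (running +52.1829)
  i=5: -3.1897·-3.5698 − -0.6726·-0.5870 = +10.9915 (running +63.1744)
  i=6: -0.6726·-3.2522 − 1.9921·-3.5698 = +9.2988 (running +72.4733)
  i=7: 1.9921·-1.9779 − 3.7956·-3.2522 = +8.4040 (running +80.8773)
  i=8: 3.7956·0.8665 − 3.4486·-1.9779 = +10.1098 (running +90.9871)
Area = |Σ|/2 = |90.9871|/2 = 45.4935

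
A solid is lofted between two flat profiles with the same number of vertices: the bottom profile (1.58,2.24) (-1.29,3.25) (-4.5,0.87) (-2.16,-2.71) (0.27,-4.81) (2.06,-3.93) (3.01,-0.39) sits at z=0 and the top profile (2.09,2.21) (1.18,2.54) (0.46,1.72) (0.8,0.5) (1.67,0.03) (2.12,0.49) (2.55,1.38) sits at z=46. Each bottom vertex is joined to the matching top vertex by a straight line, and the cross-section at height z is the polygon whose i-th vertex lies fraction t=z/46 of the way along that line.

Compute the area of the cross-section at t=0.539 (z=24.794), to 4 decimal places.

Area at t=0.539: 14.4380

Cross-section at t=0.539: each vertex is (1-t)·p0[i] + t·p1[i].
  v1: (1-0.539)·(1.58,2.24) + 0.539·(2.09,2.21) = (1.8549,2.2238)
  v2: (1-0.539)·(-1.29,3.25) + 0.539·(1.18,2.54) = (0.0413,2.8673)
  v3: (1-0.539)·(-4.5,0.87) + 0.539·(0.46,1.72) = (-1.8266,1.3281)
  v4: (1-0.539)·(-2.16,-2.71) + 0.539·(0.8,0.5) = (-0.5646,-0.9798)
  v5: (1-0.539)·(0.27,-4.81) + 0.539·(1.67,0.03) = (1.0246,-2.2012)
  v6: (1-0.539)·(2.06,-3.93) + 0.539·(2.12,0.49) = (2.0923,-1.5476)
  v7: (1-0.539)·(3.01,-0.39) + 0.539·(2.55,1.38) = (2.7621,0.5640)
Shoelace sum Σ(x_i·y_{i+1} − x_{i+1}·y_i):
  i=1: 1.8549·2.8673 − 0.0413·2.2238 = +5.2266 (running +5.2266)
  i=2: 0.0413·1.3281 − -1.8266·2.8673 = +5.2922 (running +10.5188)
  i=3: -1.8266·-0.9798 − -0.5646·1.3281 = +2.5395 (running +13.0583)
  i=4: -0.5646·-2.2012 − 1.0246·-0.9798 = +2.2466 (running +15.3050)
  i=5: 1.0246·-1.5476 − 2.0923·-2.2012 = +3.0201 (running +18.3250)
  i=6: 2.0923·0.5640 − 2.7621·-1.5476 = +5.4548 (running +23.7798)
  i=7: 2.7621·2.2238 − 1.8549·0.5640 = +5.0961 (running +28.8759)
Area = |Σ|/2 = |28.8759|/2 = 14.4380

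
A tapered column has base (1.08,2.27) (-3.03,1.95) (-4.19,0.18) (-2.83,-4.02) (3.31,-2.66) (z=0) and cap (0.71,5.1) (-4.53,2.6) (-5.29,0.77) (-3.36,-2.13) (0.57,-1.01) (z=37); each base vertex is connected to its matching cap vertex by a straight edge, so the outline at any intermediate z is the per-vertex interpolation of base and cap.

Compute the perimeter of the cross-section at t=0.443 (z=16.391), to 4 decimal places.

Cross-section at t=0.443: each vertex is (1-t)·p0[i] + t·p1[i].
  v1: (1-0.443)·(1.08,2.27) + 0.443·(0.71,5.1) = (0.9161,3.5237)
  v2: (1-0.443)·(-3.03,1.95) + 0.443·(-4.53,2.6) = (-3.6945,2.2380)
  v3: (1-0.443)·(-4.19,0.18) + 0.443·(-5.29,0.77) = (-4.6773,0.4414)
  v4: (1-0.443)·(-2.83,-4.02) + 0.443·(-3.36,-2.13) = (-3.0648,-3.1827)
  v5: (1-0.443)·(3.31,-2.66) + 0.443·(0.57,-1.01) = (2.0962,-1.9290)
Perimeter = Σ |v_{i+1} − v_i|:
  edge 1→2: √(-4.6106² + -1.2857²) = 4.7865 (running 4.7865)
  edge 2→3: √(-0.9828² + -1.7966²) = 2.0478 (running 6.8343)
  edge 3→4: √(1.6125² + -3.6241²) = 3.9666 (running 10.8010)
  edge 4→5: √(5.1610² + 1.2537²) = 5.3111 (running 16.1120)
  edge 5→1: √(-1.1801² + 5.4527²) = 5.5790 (running 21.6910)
Perimeter = 21.6910

Perimeter at t=0.443: 21.6910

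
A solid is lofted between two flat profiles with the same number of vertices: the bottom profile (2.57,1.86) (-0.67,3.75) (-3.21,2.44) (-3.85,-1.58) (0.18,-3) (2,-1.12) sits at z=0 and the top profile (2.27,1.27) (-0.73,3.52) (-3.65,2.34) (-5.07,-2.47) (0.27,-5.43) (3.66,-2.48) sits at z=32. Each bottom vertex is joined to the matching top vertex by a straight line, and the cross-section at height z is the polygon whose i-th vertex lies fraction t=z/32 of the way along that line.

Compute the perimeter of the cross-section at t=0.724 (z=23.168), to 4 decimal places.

Perimeter at t=0.724: 24.7573

Cross-section at t=0.724: each vertex is (1-t)·p0[i] + t·p1[i].
  v1: (1-0.724)·(2.57,1.86) + 0.724·(2.27,1.27) = (2.3528,1.4328)
  v2: (1-0.724)·(-0.67,3.75) + 0.724·(-0.73,3.52) = (-0.7134,3.5835)
  v3: (1-0.724)·(-3.21,2.44) + 0.724·(-3.65,2.34) = (-3.5286,2.3676)
  v4: (1-0.724)·(-3.85,-1.58) + 0.724·(-5.07,-2.47) = (-4.7333,-2.2244)
  v5: (1-0.724)·(0.18,-3) + 0.724·(0.27,-5.43) = (0.2452,-4.7593)
  v6: (1-0.724)·(2,-1.12) + 0.724·(3.66,-2.48) = (3.2018,-2.1046)
Perimeter = Σ |v_{i+1} − v_i|:
  edge 1→2: √(-3.0662² + 2.1506²) = 3.7453 (running 3.7453)
  edge 2→3: √(-2.8151² + -1.2159²) = 3.0665 (running 6.8117)
  edge 3→4: √(-1.2047² + -4.5920²) = 4.7474 (running 11.5591)
  edge 4→5: √(4.9784² + -2.5350²) = 5.5867 (running 17.1458)
  edge 5→6: √(2.9567² + 2.6547²) = 3.9736 (running 21.1194)
  edge 6→1: √(-0.8490² + 3.5375²) = 3.6379 (running 24.7573)
Perimeter = 24.7573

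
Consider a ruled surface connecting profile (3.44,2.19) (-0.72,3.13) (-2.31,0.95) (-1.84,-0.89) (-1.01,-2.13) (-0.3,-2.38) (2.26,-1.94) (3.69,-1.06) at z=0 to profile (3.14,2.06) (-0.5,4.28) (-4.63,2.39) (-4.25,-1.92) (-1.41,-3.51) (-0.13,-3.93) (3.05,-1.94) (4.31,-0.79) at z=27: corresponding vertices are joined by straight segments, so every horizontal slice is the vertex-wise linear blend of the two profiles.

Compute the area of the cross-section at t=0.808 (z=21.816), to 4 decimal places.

Cross-section at t=0.808: each vertex is (1-t)·p0[i] + t·p1[i].
  v1: (1-0.808)·(3.44,2.19) + 0.808·(3.14,2.06) = (3.1976,2.0850)
  v2: (1-0.808)·(-0.72,3.13) + 0.808·(-0.5,4.28) = (-0.5422,4.0592)
  v3: (1-0.808)·(-2.31,0.95) + 0.808·(-4.63,2.39) = (-4.1846,2.1135)
  v4: (1-0.808)·(-1.84,-0.89) + 0.808·(-4.25,-1.92) = (-3.7873,-1.7222)
  v5: (1-0.808)·(-1.01,-2.13) + 0.808·(-1.41,-3.51) = (-1.3332,-3.2450)
  v6: (1-0.808)·(-0.3,-2.38) + 0.808·(-0.13,-3.93) = (-0.1626,-3.6324)
  v7: (1-0.808)·(2.26,-1.94) + 0.808·(3.05,-1.94) = (2.8983,-1.9400)
  v8: (1-0.808)·(3.69,-1.06) + 0.808·(4.31,-0.79) = (4.1910,-0.8418)
Shoelace sum Σ(x_i·y_{i+1} − x_{i+1}·y_i):
  i=1: 3.1976·4.0592 − -0.5422·2.0850 = +14.1102 (running +14.1102)
  i=2: -0.5422·2.1135 − -4.1846·4.0592 = +15.8399 (running +29.9502)
  i=3: -4.1846·-1.7222 − -3.7873·2.1135 = +15.2113 (running +45.1615)
  i=4: -3.7873·-3.2450 − -1.3332·-1.7222 = +9.9938 (running +55.1553)
  i=5: -1.3332·-3.6324 − -0.1626·-3.2450 = +4.3149 (running +59.4702)
  i=6: -0.1626·-1.9400 − 2.8983·-3.6324 = +10.8434 (running +70.3136)
  i=7: 2.8983·-0.8418 − 4.1910·-1.9400 = +5.6905 (running +76.0041)
  i=8: 4.1910·2.0850 − 3.1976·-0.8418 = +11.4299 (running +87.4340)
Area = |Σ|/2 = |87.4340|/2 = 43.7170

Area at t=0.808: 43.7170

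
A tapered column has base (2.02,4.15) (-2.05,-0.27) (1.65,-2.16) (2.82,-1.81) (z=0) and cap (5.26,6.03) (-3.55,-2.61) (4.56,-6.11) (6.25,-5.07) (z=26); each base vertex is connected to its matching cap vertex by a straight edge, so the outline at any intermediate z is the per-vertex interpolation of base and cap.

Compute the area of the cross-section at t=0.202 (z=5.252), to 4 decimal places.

Cross-section at t=0.202: each vertex is (1-t)·p0[i] + t·p1[i].
  v1: (1-0.202)·(2.02,4.15) + 0.202·(5.26,6.03) = (2.6745,4.5298)
  v2: (1-0.202)·(-2.05,-0.27) + 0.202·(-3.55,-2.61) = (-2.3530,-0.7427)
  v3: (1-0.202)·(1.65,-2.16) + 0.202·(4.56,-6.11) = (2.2378,-2.9579)
  v4: (1-0.202)·(2.82,-1.81) + 0.202·(6.25,-5.07) = (3.5129,-2.4685)
Shoelace sum Σ(x_i·y_{i+1} − x_{i+1}·y_i):
  i=1: 2.6745·-0.7427 − -2.3530·4.5298 = +8.6722 (running +8.6722)
  i=2: -2.3530·-2.9579 − 2.2378·-0.7427 = +8.6219 (running +17.2942)
  i=3: 2.2378·-2.4685 − 3.5129·-2.9579 = +4.8666 (running +22.1608)
  i=4: 3.5129·4.5298 − 2.6745·-2.4685 = +22.5144 (running +44.6752)
Area = |Σ|/2 = |44.6752|/2 = 22.3376

Area at t=0.202: 22.3376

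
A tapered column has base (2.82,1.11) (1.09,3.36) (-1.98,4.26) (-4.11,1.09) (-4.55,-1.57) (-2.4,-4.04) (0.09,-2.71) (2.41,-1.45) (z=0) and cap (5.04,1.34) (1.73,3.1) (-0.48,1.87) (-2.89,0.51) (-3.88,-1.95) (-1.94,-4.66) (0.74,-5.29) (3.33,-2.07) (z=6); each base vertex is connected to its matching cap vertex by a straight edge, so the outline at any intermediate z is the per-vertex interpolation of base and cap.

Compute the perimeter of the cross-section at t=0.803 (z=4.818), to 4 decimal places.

Cross-section at t=0.803: each vertex is (1-t)·p0[i] + t·p1[i].
  v1: (1-0.803)·(2.82,1.11) + 0.803·(5.04,1.34) = (4.6027,1.2947)
  v2: (1-0.803)·(1.09,3.36) + 0.803·(1.73,3.1) = (1.6039,3.1512)
  v3: (1-0.803)·(-1.98,4.26) + 0.803·(-0.48,1.87) = (-0.7755,2.3408)
  v4: (1-0.803)·(-4.11,1.09) + 0.803·(-2.89,0.51) = (-3.1303,0.6243)
  v5: (1-0.803)·(-4.55,-1.57) + 0.803·(-3.88,-1.95) = (-4.0120,-1.8751)
  v6: (1-0.803)·(-2.4,-4.04) + 0.803·(-1.94,-4.66) = (-2.0306,-4.5379)
  v7: (1-0.803)·(0.09,-2.71) + 0.803·(0.74,-5.29) = (0.6120,-4.7817)
  v8: (1-0.803)·(2.41,-1.45) + 0.803·(3.33,-2.07) = (3.1488,-1.9479)
Perimeter = Σ |v_{i+1} − v_i|:
  edge 1→2: √(-2.9987² + 1.8565²) = 3.5269 (running 3.5269)
  edge 2→3: √(-2.3794² + -0.8104²) = 2.5136 (running 6.0406)
  edge 3→4: √(-2.3548² + -1.7166²) = 2.9141 (running 8.9546)
  edge 4→5: √(-0.8816² + -2.4994²) = 2.6503 (running 11.6050)
  edge 5→6: √(1.9814² + -2.6627²) = 3.3190 (running 14.9240)
  edge 6→7: √(2.6426² + -0.2439²) = 2.6538 (running 17.5778)
  edge 7→8: √(2.5368² + 2.8339²) = 3.8035 (running 21.3813)
  edge 8→1: √(1.4539² + 3.2426²) = 3.5536 (running 24.9348)
Perimeter = 24.9348

Perimeter at t=0.803: 24.9348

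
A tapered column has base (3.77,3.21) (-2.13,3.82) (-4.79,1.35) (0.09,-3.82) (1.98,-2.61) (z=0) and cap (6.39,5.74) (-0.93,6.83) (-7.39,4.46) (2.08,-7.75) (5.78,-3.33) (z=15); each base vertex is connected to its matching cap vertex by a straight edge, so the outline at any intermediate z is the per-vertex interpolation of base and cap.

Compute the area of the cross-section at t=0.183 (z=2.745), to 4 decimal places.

Cross-section at t=0.183: each vertex is (1-t)·p0[i] + t·p1[i].
  v1: (1-0.183)·(3.77,3.21) + 0.183·(6.39,5.74) = (4.2495,3.6730)
  v2: (1-0.183)·(-2.13,3.82) + 0.183·(-0.93,6.83) = (-1.9104,4.3708)
  v3: (1-0.183)·(-4.79,1.35) + 0.183·(-7.39,4.46) = (-5.2658,1.9191)
  v4: (1-0.183)·(0.09,-3.82) + 0.183·(2.08,-7.75) = (0.4542,-4.5392)
  v5: (1-0.183)·(1.98,-2.61) + 0.183·(5.78,-3.33) = (2.6754,-2.7418)
Shoelace sum Σ(x_i·y_{i+1} − x_{i+1}·y_i):
  i=1: 4.2495·4.3708 − -1.9104·3.6730 = +25.5905 (running +25.5905)
  i=2: -1.9104·1.9191 − -5.2658·4.3708 = +19.3496 (running +44.9402)
  i=3: -5.2658·-4.5392 − 0.4542·1.9191 = +23.0309 (running +67.9710)
  i=4: 0.4542·-2.7418 − 2.6754·-4.5392 = +10.8989 (running +78.8699)
  i=5: 2.6754·3.6730 − 4.2495·-2.7418 = +21.4777 (running +100.3477)
Area = |Σ|/2 = |100.3477|/2 = 50.1738

Area at t=0.183: 50.1738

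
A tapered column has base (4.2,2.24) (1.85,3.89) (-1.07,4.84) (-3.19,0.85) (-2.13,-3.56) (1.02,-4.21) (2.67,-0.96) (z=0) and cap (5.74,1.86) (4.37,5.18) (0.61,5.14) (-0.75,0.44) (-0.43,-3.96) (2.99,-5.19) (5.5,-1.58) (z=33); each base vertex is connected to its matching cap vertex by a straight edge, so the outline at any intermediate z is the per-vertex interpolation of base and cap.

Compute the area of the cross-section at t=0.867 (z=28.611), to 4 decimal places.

Cross-section at t=0.867: each vertex is (1-t)·p0[i] + t·p1[i].
  v1: (1-0.867)·(4.2,2.24) + 0.867·(5.74,1.86) = (5.5352,1.9105)
  v2: (1-0.867)·(1.85,3.89) + 0.867·(4.37,5.18) = (4.0348,5.0084)
  v3: (1-0.867)·(-1.07,4.84) + 0.867·(0.61,5.14) = (0.3866,5.1001)
  v4: (1-0.867)·(-3.19,0.85) + 0.867·(-0.75,0.44) = (-1.0745,0.4945)
  v5: (1-0.867)·(-2.13,-3.56) + 0.867·(-0.43,-3.96) = (-0.6561,-3.9068)
  v6: (1-0.867)·(1.02,-4.21) + 0.867·(2.99,-5.19) = (2.7280,-5.0597)
  v7: (1-0.867)·(2.67,-0.96) + 0.867·(5.5,-1.58) = (5.1236,-1.4975)
Shoelace sum Σ(x_i·y_{i+1} − x_{i+1}·y_i):
  i=1: 5.5352·5.0084 − 4.0348·1.9105 = +20.0138 (running +20.0138)
  i=2: 4.0348·5.1001 − 0.3866·5.0084 = +18.6420 (running +38.6559)
  i=3: 0.3866·0.4945 − -1.0745·5.1001 = +5.6713 (running +44.3272)
  i=4: -1.0745·-3.9068 − -0.6561·0.4945 = +4.5224 (running +48.8496)
  i=5: -0.6561·-5.0597 − 2.7280·-3.9068 = +13.9774 (running +62.8269)
  i=6: 2.7280·-1.4975 − 5.1236·-5.0597 = +21.8385 (running +84.6654)
  i=7: 5.1236·1.9105 − 5.5352·-1.4975 = +18.0780 (running +102.7434)
Area = |Σ|/2 = |102.7434|/2 = 51.3717

Area at t=0.867: 51.3717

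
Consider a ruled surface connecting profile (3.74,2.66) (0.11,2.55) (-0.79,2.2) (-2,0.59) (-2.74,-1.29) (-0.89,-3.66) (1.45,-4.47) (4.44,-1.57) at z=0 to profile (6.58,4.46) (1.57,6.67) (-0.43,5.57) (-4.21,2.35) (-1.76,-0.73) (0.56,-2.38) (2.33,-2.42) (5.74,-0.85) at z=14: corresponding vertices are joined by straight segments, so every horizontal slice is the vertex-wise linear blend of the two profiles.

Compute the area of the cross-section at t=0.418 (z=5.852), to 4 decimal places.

Area at t=0.418: 46.2241

Cross-section at t=0.418: each vertex is (1-t)·p0[i] + t·p1[i].
  v1: (1-0.418)·(3.74,2.66) + 0.418·(6.58,4.46) = (4.9271,3.4124)
  v2: (1-0.418)·(0.11,2.55) + 0.418·(1.57,6.67) = (0.7203,4.2722)
  v3: (1-0.418)·(-0.79,2.2) + 0.418·(-0.43,5.57) = (-0.6395,3.6087)
  v4: (1-0.418)·(-2,0.59) + 0.418·(-4.21,2.35) = (-2.9238,1.3257)
  v5: (1-0.418)·(-2.74,-1.29) + 0.418·(-1.76,-0.73) = (-2.3304,-1.0559)
  v6: (1-0.418)·(-0.89,-3.66) + 0.418·(0.56,-2.38) = (-0.2839,-3.1250)
  v7: (1-0.418)·(1.45,-4.47) + 0.418·(2.33,-2.42) = (1.8178,-3.6131)
  v8: (1-0.418)·(4.44,-1.57) + 0.418·(5.74,-0.85) = (4.9834,-1.2690)
Shoelace sum Σ(x_i·y_{i+1} − x_{i+1}·y_i):
  i=1: 4.9271·4.2722 − 0.7203·3.4124 = +18.5916 (running +18.5916)
  i=2: 0.7203·3.6087 − -0.6395·4.2722 = +5.3314 (running +23.9229)
  i=3: -0.6395·1.3257 − -2.9238·3.6087 = +9.7031 (running +33.6261)
  i=4: -2.9238·-1.0559 − -2.3304·1.3257 = +6.1766 (running +39.8027)
  i=5: -2.3304·-3.1250 − -0.2839·-1.0559 = +6.9825 (running +46.7852)
  i=6: -0.2839·-3.6131 − 1.8178·-3.1250 = +6.7064 (running +53.4916)
  i=7: 1.8178·-1.2690 − 4.9834·-3.6131 = +15.6986 (running +69.1902)
  i=8: 4.9834·3.4124 − 4.9271·-1.2690 = +23.2581 (running +92.4483)
Area = |Σ|/2 = |92.4483|/2 = 46.2241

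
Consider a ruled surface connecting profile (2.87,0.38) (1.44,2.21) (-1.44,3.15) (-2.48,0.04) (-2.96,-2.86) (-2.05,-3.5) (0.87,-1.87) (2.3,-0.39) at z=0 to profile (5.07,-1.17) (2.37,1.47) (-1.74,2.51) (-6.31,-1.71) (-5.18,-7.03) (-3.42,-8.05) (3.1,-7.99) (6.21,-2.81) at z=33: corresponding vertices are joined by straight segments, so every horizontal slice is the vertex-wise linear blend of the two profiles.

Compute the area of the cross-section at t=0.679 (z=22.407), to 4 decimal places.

Area at t=0.679: 66.7187

Cross-section at t=0.679: each vertex is (1-t)·p0[i] + t·p1[i].
  v1: (1-0.679)·(2.87,0.38) + 0.679·(5.07,-1.17) = (4.3638,-0.6724)
  v2: (1-0.679)·(1.44,2.21) + 0.679·(2.37,1.47) = (2.0715,1.7075)
  v3: (1-0.679)·(-1.44,3.15) + 0.679·(-1.74,2.51) = (-1.6437,2.7154)
  v4: (1-0.679)·(-2.48,0.04) + 0.679·(-6.31,-1.71) = (-5.0806,-1.1482)
  v5: (1-0.679)·(-2.96,-2.86) + 0.679·(-5.18,-7.03) = (-4.4674,-5.6914)
  v6: (1-0.679)·(-2.05,-3.5) + 0.679·(-3.42,-8.05) = (-2.9802,-6.5895)
  v7: (1-0.679)·(0.87,-1.87) + 0.679·(3.1,-7.99) = (2.3842,-6.0255)
  v8: (1-0.679)·(2.3,-0.39) + 0.679·(6.21,-2.81) = (4.9549,-2.0332)
Shoelace sum Σ(x_i·y_{i+1} − x_{i+1}·y_i):
  i=1: 4.3638·1.7075 − 2.0715·-0.6724 = +8.8443 (running +8.8443)
  i=2: 2.0715·2.7154 − -1.6437·1.7075 = +8.4316 (running +17.2760)
  i=3: -1.6437·-1.1482 − -5.0806·2.7154 = +15.6834 (running +32.9593)
  i=4: -5.0806·-5.6914 − -4.4674·-1.1482 = +23.7860 (running +56.7454)
  i=5: -4.4674·-6.5895 − -2.9802·-5.6914 = +12.4758 (running +69.2212)
  i=6: -2.9802·-6.0255 − 2.3842·-6.5895 = +33.6677 (running +102.8889)
  i=7: 2.3842·-2.0332 − 4.9549·-6.0255 = +25.0081 (running +127.8970)
  i=8: 4.9549·-0.6724 − 4.3638·-2.0332 = +5.5405 (running +133.4375)
Area = |Σ|/2 = |133.4375|/2 = 66.7187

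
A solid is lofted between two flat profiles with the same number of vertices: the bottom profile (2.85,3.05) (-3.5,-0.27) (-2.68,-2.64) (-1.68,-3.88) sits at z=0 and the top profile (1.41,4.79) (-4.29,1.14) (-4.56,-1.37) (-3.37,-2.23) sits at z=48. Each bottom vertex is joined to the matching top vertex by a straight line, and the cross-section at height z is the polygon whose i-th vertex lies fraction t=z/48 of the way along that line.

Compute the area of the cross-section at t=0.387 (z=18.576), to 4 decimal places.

Area at t=0.387: 14.3451

Cross-section at t=0.387: each vertex is (1-t)·p0[i] + t·p1[i].
  v1: (1-0.387)·(2.85,3.05) + 0.387·(1.41,4.79) = (2.2927,3.7234)
  v2: (1-0.387)·(-3.5,-0.27) + 0.387·(-4.29,1.14) = (-3.8057,0.2757)
  v3: (1-0.387)·(-2.68,-2.64) + 0.387·(-4.56,-1.37) = (-3.4076,-2.1485)
  v4: (1-0.387)·(-1.68,-3.88) + 0.387·(-3.37,-2.23) = (-2.3340,-3.2414)
Shoelace sum Σ(x_i·y_{i+1} − x_{i+1}·y_i):
  i=1: 2.2927·0.2757 − -3.8057·3.7234 = +14.8022 (running +14.8022)
  i=2: -3.8057·-2.1485 − -3.4076·0.2757 = +9.1160 (running +23.9182)
  i=3: -3.4076·-3.2414 − -2.3340·-2.1485 = +6.0307 (running +29.9490)
  i=4: -2.3340·3.7234 − 2.2927·-3.2414 = -1.2587 (running +28.6902)
Area = |Σ|/2 = |28.6902|/2 = 14.3451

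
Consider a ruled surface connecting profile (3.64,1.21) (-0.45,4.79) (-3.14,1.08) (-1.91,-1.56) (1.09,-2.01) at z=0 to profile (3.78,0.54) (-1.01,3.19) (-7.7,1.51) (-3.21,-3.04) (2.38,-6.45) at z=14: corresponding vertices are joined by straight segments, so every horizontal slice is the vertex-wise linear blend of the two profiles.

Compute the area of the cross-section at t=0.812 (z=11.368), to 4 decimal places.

Cross-section at t=0.812: each vertex is (1-t)·p0[i] + t·p1[i].
  v1: (1-0.812)·(3.64,1.21) + 0.812·(3.78,0.54) = (3.7537,0.6660)
  v2: (1-0.812)·(-0.45,4.79) + 0.812·(-1.01,3.19) = (-0.9047,3.4908)
  v3: (1-0.812)·(-3.14,1.08) + 0.812·(-7.7,1.51) = (-6.8427,1.4292)
  v4: (1-0.812)·(-1.91,-1.56) + 0.812·(-3.21,-3.04) = (-2.9656,-2.7618)
  v5: (1-0.812)·(1.09,-2.01) + 0.812·(2.38,-6.45) = (2.1375,-5.6153)
Shoelace sum Σ(x_i·y_{i+1} − x_{i+1}·y_i):
  i=1: 3.7537·3.4908 − -0.9047·0.6660 = +13.7059 (running +13.7059)
  i=2: -0.9047·1.4292 − -6.8427·3.4908 = +22.5936 (running +36.2994)
  i=3: -6.8427·-2.7618 − -2.9656·1.4292 = +23.1363 (running +59.4357)
  i=4: -2.9656·-5.6153 − 2.1375·-2.7618 = +22.5559 (running +81.9916)
  i=5: 2.1375·0.6660 − 3.7537·-5.6153 = +22.5014 (running +104.4930)
Area = |Σ|/2 = |104.4930|/2 = 52.2465

Area at t=0.812: 52.2465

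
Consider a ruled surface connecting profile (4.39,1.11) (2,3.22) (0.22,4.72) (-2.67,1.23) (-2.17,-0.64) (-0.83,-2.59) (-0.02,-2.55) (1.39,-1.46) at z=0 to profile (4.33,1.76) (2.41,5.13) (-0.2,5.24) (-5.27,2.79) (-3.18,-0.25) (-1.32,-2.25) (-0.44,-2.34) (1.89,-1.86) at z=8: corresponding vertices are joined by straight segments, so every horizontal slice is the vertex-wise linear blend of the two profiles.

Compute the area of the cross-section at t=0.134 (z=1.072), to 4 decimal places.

Cross-section at t=0.134: each vertex is (1-t)·p0[i] + t·p1[i].
  v1: (1-0.134)·(4.39,1.11) + 0.134·(4.33,1.76) = (4.3820,1.1971)
  v2: (1-0.134)·(2,3.22) + 0.134·(2.41,5.13) = (2.0549,3.4759)
  v3: (1-0.134)·(0.22,4.72) + 0.134·(-0.2,5.24) = (0.1637,4.7897)
  v4: (1-0.134)·(-2.67,1.23) + 0.134·(-5.27,2.79) = (-3.0184,1.4390)
  v5: (1-0.134)·(-2.17,-0.64) + 0.134·(-3.18,-0.25) = (-2.3053,-0.5877)
  v6: (1-0.134)·(-0.83,-2.59) + 0.134·(-1.32,-2.25) = (-0.8957,-2.5444)
  v7: (1-0.134)·(-0.02,-2.55) + 0.134·(-0.44,-2.34) = (-0.0763,-2.5219)
  v8: (1-0.134)·(1.39,-1.46) + 0.134·(1.89,-1.86) = (1.4570,-1.5136)
Shoelace sum Σ(x_i·y_{i+1} − x_{i+1}·y_i):
  i=1: 4.3820·3.4759 − 2.0549·1.1971 = +12.7715 (running +12.7715)
  i=2: 2.0549·4.7897 − 0.1637·3.4759 = +9.2734 (running +22.0449)
  i=3: 0.1637·1.4390 − -3.0184·4.7897 = +14.6928 (running +36.7377)
  i=4: -3.0184·-0.5877 − -2.3053·1.4390 = +5.0915 (running +41.8292)
  i=5: -2.3053·-2.5444 − -0.8957·-0.5877 = +5.3394 (running +47.1686)
  i=6: -0.8957·-2.5219 − -0.0763·-2.5444 = +2.0646 (running +49.2332)
  i=7: -0.0763·-1.5136 − 1.4570·-2.5219 = +3.7898 (running +53.0230)
  i=8: 1.4570·1.1971 − 4.3820·-1.5136 = +8.3767 (running +61.3997)
Area = |Σ|/2 = |61.3997|/2 = 30.6999

Area at t=0.134: 30.6999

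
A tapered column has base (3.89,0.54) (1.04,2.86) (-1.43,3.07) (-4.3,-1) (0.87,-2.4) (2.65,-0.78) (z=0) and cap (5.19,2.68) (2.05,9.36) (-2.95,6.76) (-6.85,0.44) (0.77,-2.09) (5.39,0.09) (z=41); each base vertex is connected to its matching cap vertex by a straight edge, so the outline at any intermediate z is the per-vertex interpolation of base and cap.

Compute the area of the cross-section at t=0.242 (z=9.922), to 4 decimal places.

Area at t=0.242: 38.0507

Cross-section at t=0.242: each vertex is (1-t)·p0[i] + t·p1[i].
  v1: (1-0.242)·(3.89,0.54) + 0.242·(5.19,2.68) = (4.2046,1.0579)
  v2: (1-0.242)·(1.04,2.86) + 0.242·(2.05,9.36) = (1.2844,4.4330)
  v3: (1-0.242)·(-1.43,3.07) + 0.242·(-2.95,6.76) = (-1.7978,3.9630)
  v4: (1-0.242)·(-4.3,-1) + 0.242·(-6.85,0.44) = (-4.9171,-0.6515)
  v5: (1-0.242)·(0.87,-2.4) + 0.242·(0.77,-2.09) = (0.8458,-2.3250)
  v6: (1-0.242)·(2.65,-0.78) + 0.242·(5.39,0.09) = (3.3131,-0.5695)
Shoelace sum Σ(x_i·y_{i+1} − x_{i+1}·y_i):
  i=1: 4.2046·4.4330 − 1.2844·1.0579 = +17.2802 (running +17.2802)
  i=2: 1.2844·3.9630 − -1.7978·4.4330 = +13.0600 (running +30.3402)
  i=3: -1.7978·-0.6515 − -4.9171·3.9630 = +20.6577 (running +50.9979)
  i=4: -4.9171·-2.3250 − 0.8458·-0.6515 = +11.9832 (running +62.9811)
  i=5: 0.8458·-0.5695 − 3.3131·-2.3250 = +7.2212 (running +70.2023)
  i=6: 3.3131·1.0579 − 4.2046·-0.5695 = +5.8992 (running +76.1015)
Area = |Σ|/2 = |76.1015|/2 = 38.0507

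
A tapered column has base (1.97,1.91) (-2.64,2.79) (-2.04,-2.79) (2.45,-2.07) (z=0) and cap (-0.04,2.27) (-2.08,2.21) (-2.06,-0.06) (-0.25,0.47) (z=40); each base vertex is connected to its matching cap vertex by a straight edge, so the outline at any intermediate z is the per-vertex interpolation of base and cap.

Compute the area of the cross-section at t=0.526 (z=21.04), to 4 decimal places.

Cross-section at t=0.526: each vertex is (1-t)·p0[i] + t·p1[i].
  v1: (1-0.526)·(1.97,1.91) + 0.526·(-0.04,2.27) = (0.9127,2.0994)
  v2: (1-0.526)·(-2.64,2.79) + 0.526·(-2.08,2.21) = (-2.3454,2.4849)
  v3: (1-0.526)·(-2.04,-2.79) + 0.526·(-2.06,-0.06) = (-2.0505,-1.3540)
  v4: (1-0.526)·(2.45,-2.07) + 0.526·(-0.25,0.47) = (1.0298,-0.7340)
Shoelace sum Σ(x_i·y_{i+1} − x_{i+1}·y_i):
  i=1: 0.9127·2.4849 − -2.3454·2.0994 = +7.1920 (running +7.1920)
  i=2: -2.3454·-1.3540 − -2.0505·2.4849 = +8.2712 (running +15.4632)
  i=3: -2.0505·-0.7340 − 1.0298·-1.3540 = +2.8994 (running +18.3625)
  i=4: 1.0298·2.0994 − 0.9127·-0.7340 = +2.8318 (running +21.1944)
Area = |Σ|/2 = |21.1944|/2 = 10.5972

Area at t=0.526: 10.5972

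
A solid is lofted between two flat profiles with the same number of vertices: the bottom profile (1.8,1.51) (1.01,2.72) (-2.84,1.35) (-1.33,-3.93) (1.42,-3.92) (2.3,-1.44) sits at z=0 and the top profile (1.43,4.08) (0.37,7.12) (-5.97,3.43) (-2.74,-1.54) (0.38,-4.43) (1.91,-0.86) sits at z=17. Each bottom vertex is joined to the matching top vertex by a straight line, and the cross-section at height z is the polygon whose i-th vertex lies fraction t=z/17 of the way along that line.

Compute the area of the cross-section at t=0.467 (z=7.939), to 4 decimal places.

Cross-section at t=0.467: each vertex is (1-t)·p0[i] + t·p1[i].
  v1: (1-0.467)·(1.8,1.51) + 0.467·(1.43,4.08) = (1.6272,2.7102)
  v2: (1-0.467)·(1.01,2.72) + 0.467·(0.37,7.12) = (0.7111,4.7748)
  v3: (1-0.467)·(-2.84,1.35) + 0.467·(-5.97,3.43) = (-4.3017,2.3214)
  v4: (1-0.467)·(-1.33,-3.93) + 0.467·(-2.74,-1.54) = (-1.9885,-2.8139)
  v5: (1-0.467)·(1.42,-3.92) + 0.467·(0.38,-4.43) = (0.9343,-4.1582)
  v6: (1-0.467)·(2.3,-1.44) + 0.467·(1.91,-0.86) = (2.1179,-1.1691)
Shoelace sum Σ(x_i·y_{i+1} − x_{i+1}·y_i):
  i=1: 1.6272·4.7748 − 0.7111·2.7102 = +5.8423 (running +5.8423)
  i=2: 0.7111·2.3214 − -4.3017·4.7748 = +22.1906 (running +28.0329)
  i=3: -4.3017·-2.8139 − -1.9885·2.3214 = +16.7204 (running +44.7533)
  i=4: -1.9885·-4.1582 − 0.9343·-2.8139 = +10.8975 (running +55.6508)
  i=5: 0.9343·-1.1691 − 2.1179·-4.1582 = +7.7141 (running +63.3649)
  i=6: 2.1179·2.7102 − 1.6272·-1.1691 = +7.6423 (running +71.0071)
Area = |Σ|/2 = |71.0071|/2 = 35.5036

Area at t=0.467: 35.5036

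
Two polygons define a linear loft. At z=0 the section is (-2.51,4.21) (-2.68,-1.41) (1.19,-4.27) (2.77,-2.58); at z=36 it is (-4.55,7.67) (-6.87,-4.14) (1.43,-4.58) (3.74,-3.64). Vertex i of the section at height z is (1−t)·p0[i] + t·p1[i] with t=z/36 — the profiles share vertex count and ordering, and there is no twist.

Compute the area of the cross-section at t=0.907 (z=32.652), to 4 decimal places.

Cross-section at t=0.907: each vertex is (1-t)·p0[i] + t·p1[i].
  v1: (1-0.907)·(-2.51,4.21) + 0.907·(-4.55,7.67) = (-4.3603,7.3482)
  v2: (1-0.907)·(-2.68,-1.41) + 0.907·(-6.87,-4.14) = (-6.4803,-3.8861)
  v3: (1-0.907)·(1.19,-4.27) + 0.907·(1.43,-4.58) = (1.4077,-4.5512)
  v4: (1-0.907)·(2.77,-2.58) + 0.907·(3.74,-3.64) = (3.6498,-3.5414)
Shoelace sum Σ(x_i·y_{i+1} − x_{i+1}·y_i):
  i=1: -4.3603·-3.8861 − -6.4803·7.3482 = +64.5634 (running +64.5634)
  i=2: -6.4803·-4.5512 − 1.4077·-3.8861 = +34.9635 (running +99.5269)
  i=3: 1.4077·-3.5414 − 3.6498·-4.5512 = +11.6256 (running +111.1525)
  i=4: 3.6498·7.3482 − -4.3603·-3.5414 = +11.3779 (running +122.5304)
Area = |Σ|/2 = |122.5304|/2 = 61.2652

Area at t=0.907: 61.2652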